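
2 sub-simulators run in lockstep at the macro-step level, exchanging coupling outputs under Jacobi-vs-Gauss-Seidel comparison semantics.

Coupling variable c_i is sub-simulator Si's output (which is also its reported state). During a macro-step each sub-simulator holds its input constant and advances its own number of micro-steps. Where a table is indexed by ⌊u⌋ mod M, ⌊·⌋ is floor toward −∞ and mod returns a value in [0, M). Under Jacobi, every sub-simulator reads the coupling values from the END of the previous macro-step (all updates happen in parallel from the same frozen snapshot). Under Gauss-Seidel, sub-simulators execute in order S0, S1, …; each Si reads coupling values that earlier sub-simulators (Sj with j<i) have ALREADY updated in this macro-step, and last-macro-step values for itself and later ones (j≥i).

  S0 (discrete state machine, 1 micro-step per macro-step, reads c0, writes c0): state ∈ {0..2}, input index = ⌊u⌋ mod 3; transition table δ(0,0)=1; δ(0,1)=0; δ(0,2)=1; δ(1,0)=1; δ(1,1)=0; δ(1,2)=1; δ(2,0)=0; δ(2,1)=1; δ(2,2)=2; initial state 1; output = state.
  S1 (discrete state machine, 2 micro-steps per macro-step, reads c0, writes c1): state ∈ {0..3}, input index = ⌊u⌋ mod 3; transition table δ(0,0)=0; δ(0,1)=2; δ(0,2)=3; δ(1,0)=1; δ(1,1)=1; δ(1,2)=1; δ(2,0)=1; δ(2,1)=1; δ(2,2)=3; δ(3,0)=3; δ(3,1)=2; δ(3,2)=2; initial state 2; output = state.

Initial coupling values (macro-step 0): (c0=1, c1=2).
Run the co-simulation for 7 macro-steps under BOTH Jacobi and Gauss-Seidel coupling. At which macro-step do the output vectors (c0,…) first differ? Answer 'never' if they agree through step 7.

[Jacobi] macro 1: S0 reads c0=1 → after 1×micro: 0; S1 reads c0=1 → after 2×micro: 1 ⇒ (c0=0, c1=1)
[Jacobi] macro 2: S0 reads c0=0 → after 1×micro: 1; S1 reads c0=0 → after 2×micro: 1 ⇒ (c0=1, c1=1)
[Jacobi] macro 3: S0 reads c0=1 → after 1×micro: 0; S1 reads c0=1 → after 2×micro: 1 ⇒ (c0=0, c1=1)
[Jacobi] macro 4: S0 reads c0=0 → after 1×micro: 1; S1 reads c0=0 → after 2×micro: 1 ⇒ (c0=1, c1=1)
[Jacobi] macro 5: S0 reads c0=1 → after 1×micro: 0; S1 reads c0=1 → after 2×micro: 1 ⇒ (c0=0, c1=1)
[Jacobi] macro 6: S0 reads c0=0 → after 1×micro: 1; S1 reads c0=0 → after 2×micro: 1 ⇒ (c0=1, c1=1)
[Jacobi] macro 7: S0 reads c0=1 → after 1×micro: 0; S1 reads c0=1 → after 2×micro: 1 ⇒ (c0=0, c1=1)
[Gauss-Seidel] macro 1: S0 reads c0=1 → after 1×micro: 0; S1 reads c0=0 → after 2×micro: 1 ⇒ (c0=0, c1=1)
[Gauss-Seidel] macro 2: S0 reads c0=0 → after 1×micro: 1; S1 reads c0=1 → after 2×micro: 1 ⇒ (c0=1, c1=1)
[Gauss-Seidel] macro 3: S0 reads c0=1 → after 1×micro: 0; S1 reads c0=0 → after 2×micro: 1 ⇒ (c0=0, c1=1)
[Gauss-Seidel] macro 4: S0 reads c0=0 → after 1×micro: 1; S1 reads c0=1 → after 2×micro: 1 ⇒ (c0=1, c1=1)
[Gauss-Seidel] macro 5: S0 reads c0=1 → after 1×micro: 0; S1 reads c0=0 → after 2×micro: 1 ⇒ (c0=0, c1=1)
[Gauss-Seidel] macro 6: S0 reads c0=0 → after 1×micro: 1; S1 reads c0=1 → after 2×micro: 1 ⇒ (c0=1, c1=1)
[Gauss-Seidel] macro 7: S0 reads c0=1 → after 1×micro: 0; S1 reads c0=0 → after 2×micro: 1 ⇒ (c0=0, c1=1)

first divergence at macro-step: never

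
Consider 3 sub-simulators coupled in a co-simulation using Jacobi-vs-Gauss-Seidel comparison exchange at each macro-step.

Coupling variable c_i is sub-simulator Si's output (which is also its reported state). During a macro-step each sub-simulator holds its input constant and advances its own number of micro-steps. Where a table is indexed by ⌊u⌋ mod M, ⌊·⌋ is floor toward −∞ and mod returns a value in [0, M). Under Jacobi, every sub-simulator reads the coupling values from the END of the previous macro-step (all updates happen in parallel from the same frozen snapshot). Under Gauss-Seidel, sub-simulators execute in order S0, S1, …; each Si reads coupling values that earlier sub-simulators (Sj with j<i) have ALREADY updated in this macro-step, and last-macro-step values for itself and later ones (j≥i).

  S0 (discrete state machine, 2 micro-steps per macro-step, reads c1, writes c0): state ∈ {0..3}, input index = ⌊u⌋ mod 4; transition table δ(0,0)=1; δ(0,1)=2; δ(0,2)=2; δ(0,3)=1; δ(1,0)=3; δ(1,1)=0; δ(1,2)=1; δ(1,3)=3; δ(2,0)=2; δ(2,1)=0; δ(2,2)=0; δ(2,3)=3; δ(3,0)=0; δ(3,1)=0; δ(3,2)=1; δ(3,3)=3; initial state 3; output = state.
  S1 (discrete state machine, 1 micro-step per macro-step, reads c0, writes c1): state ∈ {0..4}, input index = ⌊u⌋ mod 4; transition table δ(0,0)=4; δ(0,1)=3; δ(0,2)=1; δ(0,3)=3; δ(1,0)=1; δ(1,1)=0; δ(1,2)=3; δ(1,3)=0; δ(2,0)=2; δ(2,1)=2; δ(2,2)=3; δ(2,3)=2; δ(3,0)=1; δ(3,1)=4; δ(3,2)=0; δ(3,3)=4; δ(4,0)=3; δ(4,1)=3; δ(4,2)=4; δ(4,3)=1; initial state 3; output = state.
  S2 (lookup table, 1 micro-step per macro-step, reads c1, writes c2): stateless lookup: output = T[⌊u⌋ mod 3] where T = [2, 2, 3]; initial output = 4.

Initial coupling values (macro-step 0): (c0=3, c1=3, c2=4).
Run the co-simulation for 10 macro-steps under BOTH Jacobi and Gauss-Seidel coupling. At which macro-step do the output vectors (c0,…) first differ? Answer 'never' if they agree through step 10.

[Jacobi] macro 1: S0 reads c1=3 → after 2×micro: 3; S1 reads c0=3 → after 1×micro: 4; S2 reads c1=3 → after 1×micro: 2 ⇒ (c0=3, c1=4, c2=2)
[Jacobi] macro 2: S0 reads c1=4 → after 2×micro: 1; S1 reads c0=3 → after 1×micro: 1; S2 reads c1=4 → after 1×micro: 2 ⇒ (c0=1, c1=1, c2=2)
[Jacobi] macro 3: S0 reads c1=1 → after 2×micro: 2; S1 reads c0=1 → after 1×micro: 0; S2 reads c1=1 → after 1×micro: 2 ⇒ (c0=2, c1=0, c2=2)
[Jacobi] macro 4: S0 reads c1=0 → after 2×micro: 2; S1 reads c0=2 → after 1×micro: 1; S2 reads c1=0 → after 1×micro: 2 ⇒ (c0=2, c1=1, c2=2)
[Jacobi] macro 5: S0 reads c1=1 → after 2×micro: 2; S1 reads c0=2 → after 1×micro: 3; S2 reads c1=1 → after 1×micro: 2 ⇒ (c0=2, c1=3, c2=2)
[Jacobi] macro 6: S0 reads c1=3 → after 2×micro: 3; S1 reads c0=2 → after 1×micro: 0; S2 reads c1=3 → after 1×micro: 2 ⇒ (c0=3, c1=0, c2=2)
[Jacobi] macro 7: S0 reads c1=0 → after 2×micro: 1; S1 reads c0=3 → after 1×micro: 3; S2 reads c1=0 → after 1×micro: 2 ⇒ (c0=1, c1=3, c2=2)
[Jacobi] macro 8: S0 reads c1=3 → after 2×micro: 3; S1 reads c0=1 → after 1×micro: 4; S2 reads c1=3 → after 1×micro: 2 ⇒ (c0=3, c1=4, c2=2)
[Jacobi] macro 9: S0 reads c1=4 → after 2×micro: 1; S1 reads c0=3 → after 1×micro: 1; S2 reads c1=4 → after 1×micro: 2 ⇒ (c0=1, c1=1, c2=2)
[Jacobi] macro 10: S0 reads c1=1 → after 2×micro: 2; S1 reads c0=1 → after 1×micro: 0; S2 reads c1=1 → after 1×micro: 2 ⇒ (c0=2, c1=0, c2=2)
[Gauss-Seidel] macro 1: S0 reads c1=3 → after 2×micro: 3; S1 reads c0=3 → after 1×micro: 4; S2 reads c1=4 → after 1×micro: 2 ⇒ (c0=3, c1=4, c2=2)
[Gauss-Seidel] macro 2: S0 reads c1=4 → after 2×micro: 1; S1 reads c0=1 → after 1×micro: 3; S2 reads c1=3 → after 1×micro: 2 ⇒ (c0=1, c1=3, c2=2)
[Gauss-Seidel] macro 3: S0 reads c1=3 → after 2×micro: 3; S1 reads c0=3 → after 1×micro: 4; S2 reads c1=4 → after 1×micro: 2 ⇒ (c0=3, c1=4, c2=2)
[Gauss-Seidel] macro 4: S0 reads c1=4 → after 2×micro: 1; S1 reads c0=1 → after 1×micro: 3; S2 reads c1=3 → after 1×micro: 2 ⇒ (c0=1, c1=3, c2=2)
[Gauss-Seidel] macro 5: S0 reads c1=3 → after 2×micro: 3; S1 reads c0=3 → after 1×micro: 4; S2 reads c1=4 → after 1×micro: 2 ⇒ (c0=3, c1=4, c2=2)
[Gauss-Seidel] macro 6: S0 reads c1=4 → after 2×micro: 1; S1 reads c0=1 → after 1×micro: 3; S2 reads c1=3 → after 1×micro: 2 ⇒ (c0=1, c1=3, c2=2)
[Gauss-Seidel] macro 7: S0 reads c1=3 → after 2×micro: 3; S1 reads c0=3 → after 1×micro: 4; S2 reads c1=4 → after 1×micro: 2 ⇒ (c0=3, c1=4, c2=2)
[Gauss-Seidel] macro 8: S0 reads c1=4 → after 2×micro: 1; S1 reads c0=1 → after 1×micro: 3; S2 reads c1=3 → after 1×micro: 2 ⇒ (c0=1, c1=3, c2=2)
[Gauss-Seidel] macro 9: S0 reads c1=3 → after 2×micro: 3; S1 reads c0=3 → after 1×micro: 4; S2 reads c1=4 → after 1×micro: 2 ⇒ (c0=3, c1=4, c2=2)
[Gauss-Seidel] macro 10: S0 reads c1=4 → after 2×micro: 1; S1 reads c0=1 → after 1×micro: 3; S2 reads c1=3 → after 1×micro: 2 ⇒ (c0=1, c1=3, c2=2)

first divergence at macro-step: 2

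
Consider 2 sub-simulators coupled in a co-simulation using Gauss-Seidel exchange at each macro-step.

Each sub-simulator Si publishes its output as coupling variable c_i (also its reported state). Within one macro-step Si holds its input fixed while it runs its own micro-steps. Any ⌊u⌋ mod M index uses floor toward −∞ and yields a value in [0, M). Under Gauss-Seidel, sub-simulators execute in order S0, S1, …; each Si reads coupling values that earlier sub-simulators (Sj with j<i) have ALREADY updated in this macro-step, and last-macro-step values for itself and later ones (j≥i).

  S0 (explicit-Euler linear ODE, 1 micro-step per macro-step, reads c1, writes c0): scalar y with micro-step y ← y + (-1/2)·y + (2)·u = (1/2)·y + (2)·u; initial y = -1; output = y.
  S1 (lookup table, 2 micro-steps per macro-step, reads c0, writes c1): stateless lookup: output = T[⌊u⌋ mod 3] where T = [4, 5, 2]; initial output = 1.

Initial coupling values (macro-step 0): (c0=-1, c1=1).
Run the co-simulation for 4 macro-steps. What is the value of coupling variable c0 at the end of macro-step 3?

c0 at macro-step 3 = 123/8

macro 1: S0 reads c1=1 → after 1×micro: 3/2; S1 reads c0=3/2 → after 2×micro: 5 ⇒ (c0=3/2, c1=5)
macro 2: S0 reads c1=5 → after 1×micro: 43/4; S1 reads c0=43/4 → after 2×micro: 5 ⇒ (c0=43/4, c1=5)
macro 3: S0 reads c1=5 → after 1×micro: 123/8; S1 reads c0=123/8 → after 2×micro: 4 ⇒ (c0=123/8, c1=4)
macro 4: S0 reads c1=4 → after 1×micro: 251/16; S1 reads c0=251/16 → after 2×micro: 4 ⇒ (c0=251/16, c1=4)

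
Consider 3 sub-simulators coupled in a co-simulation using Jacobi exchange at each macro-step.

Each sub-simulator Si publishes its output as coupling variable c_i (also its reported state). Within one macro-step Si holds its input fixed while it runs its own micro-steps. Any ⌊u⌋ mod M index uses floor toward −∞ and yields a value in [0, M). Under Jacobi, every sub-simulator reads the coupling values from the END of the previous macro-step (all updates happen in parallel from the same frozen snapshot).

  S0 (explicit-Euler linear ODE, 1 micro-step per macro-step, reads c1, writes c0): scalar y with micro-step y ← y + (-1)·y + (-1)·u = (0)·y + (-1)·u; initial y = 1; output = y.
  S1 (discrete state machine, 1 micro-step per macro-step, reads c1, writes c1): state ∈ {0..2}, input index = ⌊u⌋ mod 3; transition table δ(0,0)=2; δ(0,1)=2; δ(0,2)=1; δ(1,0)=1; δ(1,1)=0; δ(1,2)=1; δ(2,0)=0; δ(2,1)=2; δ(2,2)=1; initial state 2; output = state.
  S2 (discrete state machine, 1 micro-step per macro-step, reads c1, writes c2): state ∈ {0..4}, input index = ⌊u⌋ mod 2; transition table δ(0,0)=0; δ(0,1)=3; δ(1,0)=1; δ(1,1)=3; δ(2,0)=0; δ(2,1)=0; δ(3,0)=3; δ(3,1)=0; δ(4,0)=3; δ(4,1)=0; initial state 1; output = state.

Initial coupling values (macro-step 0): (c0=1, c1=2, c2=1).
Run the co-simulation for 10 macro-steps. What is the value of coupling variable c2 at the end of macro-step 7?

macro 1: S0 reads c1=2 → after 1×micro: -2; S1 reads c1=2 → after 1×micro: 1; S2 reads c1=2 → after 1×micro: 1 ⇒ (c0=-2, c1=1, c2=1)
macro 2: S0 reads c1=1 → after 1×micro: -1; S1 reads c1=1 → after 1×micro: 0; S2 reads c1=1 → after 1×micro: 3 ⇒ (c0=-1, c1=0, c2=3)
macro 3: S0 reads c1=0 → after 1×micro: 0; S1 reads c1=0 → after 1×micro: 2; S2 reads c1=0 → after 1×micro: 3 ⇒ (c0=0, c1=2, c2=3)
macro 4: S0 reads c1=2 → after 1×micro: -2; S1 reads c1=2 → after 1×micro: 1; S2 reads c1=2 → after 1×micro: 3 ⇒ (c0=-2, c1=1, c2=3)
macro 5: S0 reads c1=1 → after 1×micro: -1; S1 reads c1=1 → after 1×micro: 0; S2 reads c1=1 → after 1×micro: 0 ⇒ (c0=-1, c1=0, c2=0)
macro 6: S0 reads c1=0 → after 1×micro: 0; S1 reads c1=0 → after 1×micro: 2; S2 reads c1=0 → after 1×micro: 0 ⇒ (c0=0, c1=2, c2=0)
macro 7: S0 reads c1=2 → after 1×micro: -2; S1 reads c1=2 → after 1×micro: 1; S2 reads c1=2 → after 1×micro: 0 ⇒ (c0=-2, c1=1, c2=0)
macro 8: S0 reads c1=1 → after 1×micro: -1; S1 reads c1=1 → after 1×micro: 0; S2 reads c1=1 → after 1×micro: 3 ⇒ (c0=-1, c1=0, c2=3)
macro 9: S0 reads c1=0 → after 1×micro: 0; S1 reads c1=0 → after 1×micro: 2; S2 reads c1=0 → after 1×micro: 3 ⇒ (c0=0, c1=2, c2=3)
macro 10: S0 reads c1=2 → after 1×micro: -2; S1 reads c1=2 → after 1×micro: 1; S2 reads c1=2 → after 1×micro: 3 ⇒ (c0=-2, c1=1, c2=3)

c2 at macro-step 7 = 0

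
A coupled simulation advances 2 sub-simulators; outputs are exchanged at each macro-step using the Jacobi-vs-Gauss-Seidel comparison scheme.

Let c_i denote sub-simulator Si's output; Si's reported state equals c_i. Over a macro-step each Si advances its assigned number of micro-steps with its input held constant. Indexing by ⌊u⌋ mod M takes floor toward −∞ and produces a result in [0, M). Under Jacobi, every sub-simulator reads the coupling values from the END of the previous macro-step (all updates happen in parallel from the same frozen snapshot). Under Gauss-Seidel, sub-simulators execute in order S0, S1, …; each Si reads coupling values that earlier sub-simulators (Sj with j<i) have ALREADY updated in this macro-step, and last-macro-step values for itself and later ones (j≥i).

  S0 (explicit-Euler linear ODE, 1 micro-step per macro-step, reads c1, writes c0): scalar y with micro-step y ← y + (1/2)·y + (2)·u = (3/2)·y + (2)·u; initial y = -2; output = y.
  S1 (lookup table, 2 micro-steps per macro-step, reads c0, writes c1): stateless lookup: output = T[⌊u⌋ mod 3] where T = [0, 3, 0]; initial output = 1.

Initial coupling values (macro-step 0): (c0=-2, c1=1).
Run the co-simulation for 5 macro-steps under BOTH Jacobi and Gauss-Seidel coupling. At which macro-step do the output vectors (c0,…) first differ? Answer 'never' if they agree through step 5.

[Jacobi] macro 1: S0 reads c1=1 → after 1×micro: -1; S1 reads c0=-2 → after 2×micro: 3 ⇒ (c0=-1, c1=3)
[Jacobi] macro 2: S0 reads c1=3 → after 1×micro: 9/2; S1 reads c0=-1 → after 2×micro: 0 ⇒ (c0=9/2, c1=0)
[Jacobi] macro 3: S0 reads c1=0 → after 1×micro: 27/4; S1 reads c0=9/2 → after 2×micro: 3 ⇒ (c0=27/4, c1=3)
[Jacobi] macro 4: S0 reads c1=3 → after 1×micro: 129/8; S1 reads c0=27/4 → after 2×micro: 0 ⇒ (c0=129/8, c1=0)
[Jacobi] macro 5: S0 reads c1=0 → after 1×micro: 387/16; S1 reads c0=129/8 → after 2×micro: 3 ⇒ (c0=387/16, c1=3)
[Gauss-Seidel] macro 1: S0 reads c1=1 → after 1×micro: -1; S1 reads c0=-1 → after 2×micro: 0 ⇒ (c0=-1, c1=0)
[Gauss-Seidel] macro 2: S0 reads c1=0 → after 1×micro: -3/2; S1 reads c0=-3/2 → after 2×micro: 3 ⇒ (c0=-3/2, c1=3)
[Gauss-Seidel] macro 3: S0 reads c1=3 → after 1×micro: 15/4; S1 reads c0=15/4 → after 2×micro: 0 ⇒ (c0=15/4, c1=0)
[Gauss-Seidel] macro 4: S0 reads c1=0 → after 1×micro: 45/8; S1 reads c0=45/8 → after 2×micro: 0 ⇒ (c0=45/8, c1=0)
[Gauss-Seidel] macro 5: S0 reads c1=0 → after 1×micro: 135/16; S1 reads c0=135/16 → after 2×micro: 0 ⇒ (c0=135/16, c1=0)

first divergence at macro-step: 1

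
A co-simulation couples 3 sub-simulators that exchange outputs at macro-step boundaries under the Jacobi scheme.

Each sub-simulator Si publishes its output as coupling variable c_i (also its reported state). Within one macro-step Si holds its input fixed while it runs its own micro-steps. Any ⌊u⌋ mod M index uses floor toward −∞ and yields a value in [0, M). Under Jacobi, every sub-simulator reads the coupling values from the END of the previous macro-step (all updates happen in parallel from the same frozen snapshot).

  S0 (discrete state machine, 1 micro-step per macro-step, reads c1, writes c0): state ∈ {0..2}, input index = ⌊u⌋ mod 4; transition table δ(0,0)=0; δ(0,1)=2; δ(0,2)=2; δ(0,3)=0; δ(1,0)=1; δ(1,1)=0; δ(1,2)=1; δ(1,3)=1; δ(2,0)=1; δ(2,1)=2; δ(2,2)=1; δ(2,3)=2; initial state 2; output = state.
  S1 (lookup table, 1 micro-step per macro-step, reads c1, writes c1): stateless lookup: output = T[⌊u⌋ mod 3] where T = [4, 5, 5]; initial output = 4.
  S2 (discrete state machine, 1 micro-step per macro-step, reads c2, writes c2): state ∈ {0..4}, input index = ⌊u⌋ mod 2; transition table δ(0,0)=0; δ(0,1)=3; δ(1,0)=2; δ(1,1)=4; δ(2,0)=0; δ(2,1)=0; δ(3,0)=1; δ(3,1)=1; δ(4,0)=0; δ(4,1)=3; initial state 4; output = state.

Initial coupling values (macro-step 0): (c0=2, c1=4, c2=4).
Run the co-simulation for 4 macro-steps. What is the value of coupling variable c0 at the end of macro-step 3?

c0 at macro-step 3 = 2

macro 1: S0 reads c1=4 → after 1×micro: 1; S1 reads c1=4 → after 1×micro: 5; S2 reads c2=4 → after 1×micro: 0 ⇒ (c0=1, c1=5, c2=0)
macro 2: S0 reads c1=5 → after 1×micro: 0; S1 reads c1=5 → after 1×micro: 5; S2 reads c2=0 → after 1×micro: 0 ⇒ (c0=0, c1=5, c2=0)
macro 3: S0 reads c1=5 → after 1×micro: 2; S1 reads c1=5 → after 1×micro: 5; S2 reads c2=0 → after 1×micro: 0 ⇒ (c0=2, c1=5, c2=0)
macro 4: S0 reads c1=5 → after 1×micro: 2; S1 reads c1=5 → after 1×micro: 5; S2 reads c2=0 → after 1×micro: 0 ⇒ (c0=2, c1=5, c2=0)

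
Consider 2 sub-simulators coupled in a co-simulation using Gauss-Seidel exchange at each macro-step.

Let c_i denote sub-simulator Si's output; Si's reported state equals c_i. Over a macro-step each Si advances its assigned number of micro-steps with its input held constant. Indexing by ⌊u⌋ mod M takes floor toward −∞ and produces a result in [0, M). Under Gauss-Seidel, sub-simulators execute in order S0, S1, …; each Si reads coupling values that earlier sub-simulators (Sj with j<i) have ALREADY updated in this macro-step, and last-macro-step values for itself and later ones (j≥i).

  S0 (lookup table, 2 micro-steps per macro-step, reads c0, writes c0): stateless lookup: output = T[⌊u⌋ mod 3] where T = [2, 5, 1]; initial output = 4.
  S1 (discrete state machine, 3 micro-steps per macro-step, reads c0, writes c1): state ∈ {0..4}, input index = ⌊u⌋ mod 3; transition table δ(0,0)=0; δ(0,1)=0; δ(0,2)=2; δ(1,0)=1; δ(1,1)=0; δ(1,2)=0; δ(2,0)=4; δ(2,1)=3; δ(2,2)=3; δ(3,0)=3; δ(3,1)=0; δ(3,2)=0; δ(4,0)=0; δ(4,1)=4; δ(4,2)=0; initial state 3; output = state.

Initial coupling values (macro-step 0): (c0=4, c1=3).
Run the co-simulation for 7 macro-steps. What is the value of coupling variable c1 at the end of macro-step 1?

c1 at macro-step 1 = 3

macro 1: S0 reads c0=4 → after 2×micro: 5; S1 reads c0=5 → after 3×micro: 3 ⇒ (c0=5, c1=3)
macro 2: S0 reads c0=5 → after 2×micro: 1; S1 reads c0=1 → after 3×micro: 0 ⇒ (c0=1, c1=0)
macro 3: S0 reads c0=1 → after 2×micro: 5; S1 reads c0=5 → after 3×micro: 0 ⇒ (c0=5, c1=0)
macro 4: S0 reads c0=5 → after 2×micro: 1; S1 reads c0=1 → after 3×micro: 0 ⇒ (c0=1, c1=0)
macro 5: S0 reads c0=1 → after 2×micro: 5; S1 reads c0=5 → after 3×micro: 0 ⇒ (c0=5, c1=0)
macro 6: S0 reads c0=5 → after 2×micro: 1; S1 reads c0=1 → after 3×micro: 0 ⇒ (c0=1, c1=0)
macro 7: S0 reads c0=1 → after 2×micro: 5; S1 reads c0=5 → after 3×micro: 0 ⇒ (c0=5, c1=0)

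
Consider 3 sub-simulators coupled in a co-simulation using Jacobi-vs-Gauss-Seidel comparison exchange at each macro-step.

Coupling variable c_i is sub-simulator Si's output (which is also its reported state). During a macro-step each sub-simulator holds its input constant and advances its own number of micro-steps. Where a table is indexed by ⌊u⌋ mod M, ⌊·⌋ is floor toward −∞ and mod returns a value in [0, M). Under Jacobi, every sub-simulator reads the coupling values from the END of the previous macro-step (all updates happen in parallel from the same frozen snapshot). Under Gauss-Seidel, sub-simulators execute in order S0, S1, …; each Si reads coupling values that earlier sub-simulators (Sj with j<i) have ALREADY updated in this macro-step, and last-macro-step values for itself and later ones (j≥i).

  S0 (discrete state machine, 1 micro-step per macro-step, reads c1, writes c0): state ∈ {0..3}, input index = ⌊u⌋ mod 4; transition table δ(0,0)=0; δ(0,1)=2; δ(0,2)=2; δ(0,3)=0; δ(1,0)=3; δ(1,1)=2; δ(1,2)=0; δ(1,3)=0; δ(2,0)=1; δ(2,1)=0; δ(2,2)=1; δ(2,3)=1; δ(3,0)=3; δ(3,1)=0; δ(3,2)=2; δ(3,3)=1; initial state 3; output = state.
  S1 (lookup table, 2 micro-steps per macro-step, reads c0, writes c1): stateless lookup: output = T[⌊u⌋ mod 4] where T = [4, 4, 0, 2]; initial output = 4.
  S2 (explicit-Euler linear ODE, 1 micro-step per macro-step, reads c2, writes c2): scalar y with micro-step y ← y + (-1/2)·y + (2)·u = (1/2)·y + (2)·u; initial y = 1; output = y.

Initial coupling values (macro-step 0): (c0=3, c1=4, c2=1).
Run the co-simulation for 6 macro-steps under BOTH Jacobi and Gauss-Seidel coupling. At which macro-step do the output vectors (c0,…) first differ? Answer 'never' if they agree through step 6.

[Jacobi] macro 1: S0 reads c1=4 → after 1×micro: 3; S1 reads c0=3 → after 2×micro: 2; S2 reads c2=1 → after 1×micro: 5/2 ⇒ (c0=3, c1=2, c2=5/2)
[Jacobi] macro 2: S0 reads c1=2 → after 1×micro: 2; S1 reads c0=3 → after 2×micro: 2; S2 reads c2=5/2 → after 1×micro: 25/4 ⇒ (c0=2, c1=2, c2=25/4)
[Jacobi] macro 3: S0 reads c1=2 → after 1×micro: 1; S1 reads c0=2 → after 2×micro: 0; S2 reads c2=25/4 → after 1×micro: 125/8 ⇒ (c0=1, c1=0, c2=125/8)
[Jacobi] macro 4: S0 reads c1=0 → after 1×micro: 3; S1 reads c0=1 → after 2×micro: 4; S2 reads c2=125/8 → after 1×micro: 625/16 ⇒ (c0=3, c1=4, c2=625/16)
[Jacobi] macro 5: S0 reads c1=4 → after 1×micro: 3; S1 reads c0=3 → after 2×micro: 2; S2 reads c2=625/16 → after 1×micro: 3125/32 ⇒ (c0=3, c1=2, c2=3125/32)
[Jacobi] macro 6: S0 reads c1=2 → after 1×micro: 2; S1 reads c0=3 → after 2×micro: 2; S2 reads c2=3125/32 → after 1×micro: 15625/64 ⇒ (c0=2, c1=2, c2=15625/64)
[Gauss-Seidel] macro 1: S0 reads c1=4 → after 1×micro: 3; S1 reads c0=3 → after 2×micro: 2; S2 reads c2=1 → after 1×micro: 5/2 ⇒ (c0=3, c1=2, c2=5/2)
[Gauss-Seidel] macro 2: S0 reads c1=2 → after 1×micro: 2; S1 reads c0=2 → after 2×micro: 0; S2 reads c2=5/2 → after 1×micro: 25/4 ⇒ (c0=2, c1=0, c2=25/4)
[Gauss-Seidel] macro 3: S0 reads c1=0 → after 1×micro: 1; S1 reads c0=1 → after 2×micro: 4; S2 reads c2=25/4 → after 1×micro: 125/8 ⇒ (c0=1, c1=4, c2=125/8)
[Gauss-Seidel] macro 4: S0 reads c1=4 → after 1×micro: 3; S1 reads c0=3 → after 2×micro: 2; S2 reads c2=125/8 → after 1×micro: 625/16 ⇒ (c0=3, c1=2, c2=625/16)
[Gauss-Seidel] macro 5: S0 reads c1=2 → after 1×micro: 2; S1 reads c0=2 → after 2×micro: 0; S2 reads c2=625/16 → after 1×micro: 3125/32 ⇒ (c0=2, c1=0, c2=3125/32)
[Gauss-Seidel] macro 6: S0 reads c1=0 → after 1×micro: 1; S1 reads c0=1 → after 2×micro: 4; S2 reads c2=3125/32 → after 1×micro: 15625/64 ⇒ (c0=1, c1=4, c2=15625/64)

first divergence at macro-step: 2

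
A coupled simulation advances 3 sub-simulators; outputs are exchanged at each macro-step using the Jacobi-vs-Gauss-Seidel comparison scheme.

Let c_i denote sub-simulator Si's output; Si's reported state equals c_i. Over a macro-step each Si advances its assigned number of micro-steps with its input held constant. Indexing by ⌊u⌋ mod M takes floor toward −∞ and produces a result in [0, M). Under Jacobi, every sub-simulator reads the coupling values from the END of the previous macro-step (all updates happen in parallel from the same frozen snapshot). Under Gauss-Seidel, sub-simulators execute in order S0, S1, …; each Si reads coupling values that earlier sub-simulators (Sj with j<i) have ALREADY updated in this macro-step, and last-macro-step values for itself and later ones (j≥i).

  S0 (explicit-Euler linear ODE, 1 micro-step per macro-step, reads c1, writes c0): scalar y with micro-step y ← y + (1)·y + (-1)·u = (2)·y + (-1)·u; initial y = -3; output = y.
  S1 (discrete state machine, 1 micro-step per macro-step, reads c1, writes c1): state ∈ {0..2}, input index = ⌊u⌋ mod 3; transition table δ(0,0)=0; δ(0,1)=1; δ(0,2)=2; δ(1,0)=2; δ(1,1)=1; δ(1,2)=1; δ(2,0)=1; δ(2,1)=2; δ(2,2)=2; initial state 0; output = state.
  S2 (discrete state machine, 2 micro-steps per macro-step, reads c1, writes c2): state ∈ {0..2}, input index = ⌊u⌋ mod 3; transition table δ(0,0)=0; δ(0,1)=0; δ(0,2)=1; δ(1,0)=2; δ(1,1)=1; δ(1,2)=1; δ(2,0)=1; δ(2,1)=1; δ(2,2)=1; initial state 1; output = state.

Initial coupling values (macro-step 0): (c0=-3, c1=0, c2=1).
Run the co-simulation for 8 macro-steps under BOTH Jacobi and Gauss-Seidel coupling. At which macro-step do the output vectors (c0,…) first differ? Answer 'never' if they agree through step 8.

first divergence at macro-step: never

[Jacobi] macro 1: S0 reads c1=0 → after 1×micro: -6; S1 reads c1=0 → after 1×micro: 0; S2 reads c1=0 → after 2×micro: 1 ⇒ (c0=-6, c1=0, c2=1)
[Jacobi] macro 2: S0 reads c1=0 → after 1×micro: -12; S1 reads c1=0 → after 1×micro: 0; S2 reads c1=0 → after 2×micro: 1 ⇒ (c0=-12, c1=0, c2=1)
[Jacobi] macro 3: S0 reads c1=0 → after 1×micro: -24; S1 reads c1=0 → after 1×micro: 0; S2 reads c1=0 → after 2×micro: 1 ⇒ (c0=-24, c1=0, c2=1)
[Jacobi] macro 4: S0 reads c1=0 → after 1×micro: -48; S1 reads c1=0 → after 1×micro: 0; S2 reads c1=0 → after 2×micro: 1 ⇒ (c0=-48, c1=0, c2=1)
[Jacobi] macro 5: S0 reads c1=0 → after 1×micro: -96; S1 reads c1=0 → after 1×micro: 0; S2 reads c1=0 → after 2×micro: 1 ⇒ (c0=-96, c1=0, c2=1)
[Jacobi] macro 6: S0 reads c1=0 → after 1×micro: -192; S1 reads c1=0 → after 1×micro: 0; S2 reads c1=0 → after 2×micro: 1 ⇒ (c0=-192, c1=0, c2=1)
[Jacobi] macro 7: S0 reads c1=0 → after 1×micro: -384; S1 reads c1=0 → after 1×micro: 0; S2 reads c1=0 → after 2×micro: 1 ⇒ (c0=-384, c1=0, c2=1)
[Jacobi] macro 8: S0 reads c1=0 → after 1×micro: -768; S1 reads c1=0 → after 1×micro: 0; S2 reads c1=0 → after 2×micro: 1 ⇒ (c0=-768, c1=0, c2=1)
[Gauss-Seidel] macro 1: S0 reads c1=0 → after 1×micro: -6; S1 reads c1=0 → after 1×micro: 0; S2 reads c1=0 → after 2×micro: 1 ⇒ (c0=-6, c1=0, c2=1)
[Gauss-Seidel] macro 2: S0 reads c1=0 → after 1×micro: -12; S1 reads c1=0 → after 1×micro: 0; S2 reads c1=0 → after 2×micro: 1 ⇒ (c0=-12, c1=0, c2=1)
[Gauss-Seidel] macro 3: S0 reads c1=0 → after 1×micro: -24; S1 reads c1=0 → after 1×micro: 0; S2 reads c1=0 → after 2×micro: 1 ⇒ (c0=-24, c1=0, c2=1)
[Gauss-Seidel] macro 4: S0 reads c1=0 → after 1×micro: -48; S1 reads c1=0 → after 1×micro: 0; S2 reads c1=0 → after 2×micro: 1 ⇒ (c0=-48, c1=0, c2=1)
[Gauss-Seidel] macro 5: S0 reads c1=0 → after 1×micro: -96; S1 reads c1=0 → after 1×micro: 0; S2 reads c1=0 → after 2×micro: 1 ⇒ (c0=-96, c1=0, c2=1)
[Gauss-Seidel] macro 6: S0 reads c1=0 → after 1×micro: -192; S1 reads c1=0 → after 1×micro: 0; S2 reads c1=0 → after 2×micro: 1 ⇒ (c0=-192, c1=0, c2=1)
[Gauss-Seidel] macro 7: S0 reads c1=0 → after 1×micro: -384; S1 reads c1=0 → after 1×micro: 0; S2 reads c1=0 → after 2×micro: 1 ⇒ (c0=-384, c1=0, c2=1)
[Gauss-Seidel] macro 8: S0 reads c1=0 → after 1×micro: -768; S1 reads c1=0 → after 1×micro: 0; S2 reads c1=0 → after 2×micro: 1 ⇒ (c0=-768, c1=0, c2=1)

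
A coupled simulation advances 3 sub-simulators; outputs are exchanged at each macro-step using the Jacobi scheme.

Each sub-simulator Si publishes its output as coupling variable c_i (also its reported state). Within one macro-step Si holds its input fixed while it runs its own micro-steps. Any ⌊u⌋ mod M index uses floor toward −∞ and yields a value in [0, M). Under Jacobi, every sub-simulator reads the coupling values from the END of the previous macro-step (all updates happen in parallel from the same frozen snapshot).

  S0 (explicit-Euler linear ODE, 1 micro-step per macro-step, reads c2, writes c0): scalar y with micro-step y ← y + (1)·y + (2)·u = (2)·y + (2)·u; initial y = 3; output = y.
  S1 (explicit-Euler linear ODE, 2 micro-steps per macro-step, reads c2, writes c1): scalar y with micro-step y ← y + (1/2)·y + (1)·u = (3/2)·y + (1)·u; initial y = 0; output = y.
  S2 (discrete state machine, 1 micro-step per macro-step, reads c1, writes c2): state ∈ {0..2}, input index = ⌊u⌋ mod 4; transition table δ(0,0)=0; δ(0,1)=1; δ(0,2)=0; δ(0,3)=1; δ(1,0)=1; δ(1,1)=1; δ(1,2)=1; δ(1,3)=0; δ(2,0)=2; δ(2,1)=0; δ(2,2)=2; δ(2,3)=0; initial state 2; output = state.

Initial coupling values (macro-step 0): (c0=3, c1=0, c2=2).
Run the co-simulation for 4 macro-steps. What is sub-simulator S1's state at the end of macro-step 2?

S1 state at macro-step 2 = 65/4

macro 1: S0 reads c2=2 → after 1×micro: 10; S1 reads c2=2 → after 2×micro: 5; S2 reads c1=0 → after 1×micro: 2 ⇒ (c0=10, c1=5, c2=2)
macro 2: S0 reads c2=2 → after 1×micro: 24; S1 reads c2=2 → after 2×micro: 65/4; S2 reads c1=5 → after 1×micro: 0 ⇒ (c0=24, c1=65/4, c2=0)
macro 3: S0 reads c2=0 → after 1×micro: 48; S1 reads c2=0 → after 2×micro: 585/16; S2 reads c1=65/4 → after 1×micro: 0 ⇒ (c0=48, c1=585/16, c2=0)
macro 4: S0 reads c2=0 → after 1×micro: 96; S1 reads c2=0 → after 2×micro: 5265/64; S2 reads c1=585/16 → after 1×micro: 0 ⇒ (c0=96, c1=5265/64, c2=0)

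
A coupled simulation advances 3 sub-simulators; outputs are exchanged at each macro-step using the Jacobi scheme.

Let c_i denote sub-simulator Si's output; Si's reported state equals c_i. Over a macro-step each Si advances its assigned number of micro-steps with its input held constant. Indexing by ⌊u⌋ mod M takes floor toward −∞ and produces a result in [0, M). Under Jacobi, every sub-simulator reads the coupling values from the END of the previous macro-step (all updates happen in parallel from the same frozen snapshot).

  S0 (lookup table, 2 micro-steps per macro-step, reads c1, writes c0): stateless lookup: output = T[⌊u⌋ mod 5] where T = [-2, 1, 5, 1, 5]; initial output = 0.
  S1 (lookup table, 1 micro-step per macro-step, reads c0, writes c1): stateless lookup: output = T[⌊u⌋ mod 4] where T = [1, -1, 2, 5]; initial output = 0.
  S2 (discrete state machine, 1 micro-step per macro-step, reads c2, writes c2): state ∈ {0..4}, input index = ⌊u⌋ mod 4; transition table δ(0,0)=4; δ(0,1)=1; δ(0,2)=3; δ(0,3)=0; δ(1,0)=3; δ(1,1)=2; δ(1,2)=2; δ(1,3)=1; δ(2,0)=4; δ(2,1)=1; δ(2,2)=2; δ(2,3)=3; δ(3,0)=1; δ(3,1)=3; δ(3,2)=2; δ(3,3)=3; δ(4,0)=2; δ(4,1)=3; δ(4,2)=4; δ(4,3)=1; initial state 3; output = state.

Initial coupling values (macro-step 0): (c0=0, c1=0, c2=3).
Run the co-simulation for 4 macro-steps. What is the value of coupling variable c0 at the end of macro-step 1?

c0 at macro-step 1 = -2

macro 1: S0 reads c1=0 → after 2×micro: -2; S1 reads c0=0 → after 1×micro: 1; S2 reads c2=3 → after 1×micro: 3 ⇒ (c0=-2, c1=1, c2=3)
macro 2: S0 reads c1=1 → after 2×micro: 1; S1 reads c0=-2 → after 1×micro: 2; S2 reads c2=3 → after 1×micro: 3 ⇒ (c0=1, c1=2, c2=3)
macro 3: S0 reads c1=2 → after 2×micro: 5; S1 reads c0=1 → after 1×micro: -1; S2 reads c2=3 → after 1×micro: 3 ⇒ (c0=5, c1=-1, c2=3)
macro 4: S0 reads c1=-1 → after 2×micro: 5; S1 reads c0=5 → after 1×micro: -1; S2 reads c2=3 → after 1×micro: 3 ⇒ (c0=5, c1=-1, c2=3)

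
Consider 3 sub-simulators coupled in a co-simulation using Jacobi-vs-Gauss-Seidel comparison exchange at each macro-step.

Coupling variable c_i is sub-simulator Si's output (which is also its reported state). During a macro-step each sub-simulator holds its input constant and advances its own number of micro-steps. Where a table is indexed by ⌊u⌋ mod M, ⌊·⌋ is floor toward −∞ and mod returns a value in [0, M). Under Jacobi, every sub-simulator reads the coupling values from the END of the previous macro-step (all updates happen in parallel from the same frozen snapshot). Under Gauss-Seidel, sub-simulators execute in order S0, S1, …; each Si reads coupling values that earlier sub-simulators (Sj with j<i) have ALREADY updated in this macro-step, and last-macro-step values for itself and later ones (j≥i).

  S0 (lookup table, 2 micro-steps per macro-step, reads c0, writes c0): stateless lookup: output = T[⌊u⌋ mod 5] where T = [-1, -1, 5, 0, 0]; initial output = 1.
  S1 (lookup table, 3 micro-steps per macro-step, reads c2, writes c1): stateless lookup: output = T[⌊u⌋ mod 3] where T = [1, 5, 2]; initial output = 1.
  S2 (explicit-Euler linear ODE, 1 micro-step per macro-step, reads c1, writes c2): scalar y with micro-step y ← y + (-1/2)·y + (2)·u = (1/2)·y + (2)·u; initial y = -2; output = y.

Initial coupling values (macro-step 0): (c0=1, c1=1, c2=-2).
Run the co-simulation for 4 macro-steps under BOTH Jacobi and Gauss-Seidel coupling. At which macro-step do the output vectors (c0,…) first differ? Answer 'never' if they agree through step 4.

first divergence at macro-step: 1

[Jacobi] macro 1: S0 reads c0=1 → after 2×micro: -1; S1 reads c2=-2 → after 3×micro: 5; S2 reads c1=1 → after 1×micro: 1 ⇒ (c0=-1, c1=5, c2=1)
[Jacobi] macro 2: S0 reads c0=-1 → after 2×micro: 0; S1 reads c2=1 → after 3×micro: 5; S2 reads c1=5 → after 1×micro: 21/2 ⇒ (c0=0, c1=5, c2=21/2)
[Jacobi] macro 3: S0 reads c0=0 → after 2×micro: -1; S1 reads c2=21/2 → after 3×micro: 5; S2 reads c1=5 → after 1×micro: 61/4 ⇒ (c0=-1, c1=5, c2=61/4)
[Jacobi] macro 4: S0 reads c0=-1 → after 2×micro: 0; S1 reads c2=61/4 → after 3×micro: 1; S2 reads c1=5 → after 1×micro: 141/8 ⇒ (c0=0, c1=1, c2=141/8)
[Gauss-Seidel] macro 1: S0 reads c0=1 → after 2×micro: -1; S1 reads c2=-2 → after 3×micro: 5; S2 reads c1=5 → after 1×micro: 9 ⇒ (c0=-1, c1=5, c2=9)
[Gauss-Seidel] macro 2: S0 reads c0=-1 → after 2×micro: 0; S1 reads c2=9 → after 3×micro: 1; S2 reads c1=1 → after 1×micro: 13/2 ⇒ (c0=0, c1=1, c2=13/2)
[Gauss-Seidel] macro 3: S0 reads c0=0 → after 2×micro: -1; S1 reads c2=13/2 → after 3×micro: 1; S2 reads c1=1 → after 1×micro: 21/4 ⇒ (c0=-1, c1=1, c2=21/4)
[Gauss-Seidel] macro 4: S0 reads c0=-1 → after 2×micro: 0; S1 reads c2=21/4 → after 3×micro: 2; S2 reads c1=2 → after 1×micro: 53/8 ⇒ (c0=0, c1=2, c2=53/8)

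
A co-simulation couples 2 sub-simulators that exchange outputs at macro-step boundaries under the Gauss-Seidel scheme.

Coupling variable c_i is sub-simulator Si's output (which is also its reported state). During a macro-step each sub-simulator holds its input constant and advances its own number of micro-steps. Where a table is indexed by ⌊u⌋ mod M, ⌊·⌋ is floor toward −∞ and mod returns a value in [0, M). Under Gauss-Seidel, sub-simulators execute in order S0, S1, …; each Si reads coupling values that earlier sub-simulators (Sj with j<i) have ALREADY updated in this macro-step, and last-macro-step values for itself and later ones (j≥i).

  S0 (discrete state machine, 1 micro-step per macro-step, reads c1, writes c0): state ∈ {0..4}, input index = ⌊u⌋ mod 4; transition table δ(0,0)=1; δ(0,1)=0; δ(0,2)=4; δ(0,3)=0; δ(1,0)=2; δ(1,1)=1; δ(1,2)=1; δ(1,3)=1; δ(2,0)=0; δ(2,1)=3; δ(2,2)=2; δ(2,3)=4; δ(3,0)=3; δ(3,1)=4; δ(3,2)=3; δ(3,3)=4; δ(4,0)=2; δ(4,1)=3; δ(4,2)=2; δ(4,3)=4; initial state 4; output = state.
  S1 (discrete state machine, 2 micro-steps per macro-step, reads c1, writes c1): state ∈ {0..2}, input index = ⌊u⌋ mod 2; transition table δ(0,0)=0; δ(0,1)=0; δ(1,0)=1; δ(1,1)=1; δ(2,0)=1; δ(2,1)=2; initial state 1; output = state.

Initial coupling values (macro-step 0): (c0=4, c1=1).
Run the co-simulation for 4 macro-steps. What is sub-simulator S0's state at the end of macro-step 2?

S0 state at macro-step 2 = 4

macro 1: S0 reads c1=1 → after 1×micro: 3; S1 reads c1=1 → after 2×micro: 1 ⇒ (c0=3, c1=1)
macro 2: S0 reads c1=1 → after 1×micro: 4; S1 reads c1=1 → after 2×micro: 1 ⇒ (c0=4, c1=1)
macro 3: S0 reads c1=1 → after 1×micro: 3; S1 reads c1=1 → after 2×micro: 1 ⇒ (c0=3, c1=1)
macro 4: S0 reads c1=1 → after 1×micro: 4; S1 reads c1=1 → after 2×micro: 1 ⇒ (c0=4, c1=1)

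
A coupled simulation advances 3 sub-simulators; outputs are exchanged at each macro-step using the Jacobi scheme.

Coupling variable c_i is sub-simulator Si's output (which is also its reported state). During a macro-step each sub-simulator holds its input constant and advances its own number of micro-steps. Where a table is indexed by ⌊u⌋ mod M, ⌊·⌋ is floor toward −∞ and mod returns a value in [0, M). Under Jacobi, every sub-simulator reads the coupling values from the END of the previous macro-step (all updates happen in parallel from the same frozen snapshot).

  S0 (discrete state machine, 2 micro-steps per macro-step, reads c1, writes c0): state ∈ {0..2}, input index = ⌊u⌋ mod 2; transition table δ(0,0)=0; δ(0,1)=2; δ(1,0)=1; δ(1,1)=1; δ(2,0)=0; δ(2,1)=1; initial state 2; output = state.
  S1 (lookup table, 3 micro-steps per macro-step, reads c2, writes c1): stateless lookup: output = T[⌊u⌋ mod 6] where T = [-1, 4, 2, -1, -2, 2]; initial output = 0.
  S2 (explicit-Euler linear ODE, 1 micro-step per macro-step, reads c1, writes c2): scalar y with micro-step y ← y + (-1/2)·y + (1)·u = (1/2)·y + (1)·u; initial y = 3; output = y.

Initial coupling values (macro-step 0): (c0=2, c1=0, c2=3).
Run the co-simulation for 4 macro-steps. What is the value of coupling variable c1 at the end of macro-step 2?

c1 at macro-step 2 = 4

macro 1: S0 reads c1=0 → after 2×micro: 0; S1 reads c2=3 → after 3×micro: -1; S2 reads c1=0 → after 1×micro: 3/2 ⇒ (c0=0, c1=-1, c2=3/2)
macro 2: S0 reads c1=-1 → after 2×micro: 1; S1 reads c2=3/2 → after 3×micro: 4; S2 reads c1=-1 → after 1×micro: -1/4 ⇒ (c0=1, c1=4, c2=-1/4)
macro 3: S0 reads c1=4 → after 2×micro: 1; S1 reads c2=-1/4 → after 3×micro: 2; S2 reads c1=4 → after 1×micro: 31/8 ⇒ (c0=1, c1=2, c2=31/8)
macro 4: S0 reads c1=2 → after 2×micro: 1; S1 reads c2=31/8 → after 3×micro: -1; S2 reads c1=2 → after 1×micro: 63/16 ⇒ (c0=1, c1=-1, c2=63/16)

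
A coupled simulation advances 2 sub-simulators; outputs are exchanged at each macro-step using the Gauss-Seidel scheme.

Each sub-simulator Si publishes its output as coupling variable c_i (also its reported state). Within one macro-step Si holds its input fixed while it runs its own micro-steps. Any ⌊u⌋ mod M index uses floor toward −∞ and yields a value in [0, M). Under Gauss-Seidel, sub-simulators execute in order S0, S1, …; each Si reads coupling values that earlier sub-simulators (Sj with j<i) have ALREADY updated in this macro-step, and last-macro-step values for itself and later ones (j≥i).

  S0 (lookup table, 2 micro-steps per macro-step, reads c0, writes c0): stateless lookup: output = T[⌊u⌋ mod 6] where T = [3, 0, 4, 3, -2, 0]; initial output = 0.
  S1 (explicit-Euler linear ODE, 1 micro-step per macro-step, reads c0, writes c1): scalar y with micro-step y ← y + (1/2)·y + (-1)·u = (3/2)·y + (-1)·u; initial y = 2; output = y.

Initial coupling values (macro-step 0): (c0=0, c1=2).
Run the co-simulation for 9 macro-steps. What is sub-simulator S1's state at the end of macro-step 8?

S1 state at macro-step 8 = -6177/64

macro 1: S0 reads c0=0 → after 2×micro: 3; S1 reads c0=3 → after 1×micro: 0 ⇒ (c0=3, c1=0)
macro 2: S0 reads c0=3 → after 2×micro: 3; S1 reads c0=3 → after 1×micro: -3 ⇒ (c0=3, c1=-3)
macro 3: S0 reads c0=3 → after 2×micro: 3; S1 reads c0=3 → after 1×micro: -15/2 ⇒ (c0=3, c1=-15/2)
macro 4: S0 reads c0=3 → after 2×micro: 3; S1 reads c0=3 → after 1×micro: -57/4 ⇒ (c0=3, c1=-57/4)
macro 5: S0 reads c0=3 → after 2×micro: 3; S1 reads c0=3 → after 1×micro: -195/8 ⇒ (c0=3, c1=-195/8)
macro 6: S0 reads c0=3 → after 2×micro: 3; S1 reads c0=3 → after 1×micro: -633/16 ⇒ (c0=3, c1=-633/16)
macro 7: S0 reads c0=3 → after 2×micro: 3; S1 reads c0=3 → after 1×micro: -1995/32 ⇒ (c0=3, c1=-1995/32)
macro 8: S0 reads c0=3 → after 2×micro: 3; S1 reads c0=3 → after 1×micro: -6177/64 ⇒ (c0=3, c1=-6177/64)
macro 9: S0 reads c0=3 → after 2×micro: 3; S1 reads c0=3 → after 1×micro: -18915/128 ⇒ (c0=3, c1=-18915/128)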